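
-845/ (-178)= 845/ 178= 4.75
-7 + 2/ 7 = -47/ 7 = -6.71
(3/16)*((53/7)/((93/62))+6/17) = 241/238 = 1.01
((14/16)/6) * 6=7/8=0.88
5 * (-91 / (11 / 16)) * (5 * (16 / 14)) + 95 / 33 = -124705 / 33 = -3778.94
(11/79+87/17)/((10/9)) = 6354/1343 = 4.73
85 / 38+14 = 617 / 38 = 16.24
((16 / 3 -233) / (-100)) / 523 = 683 / 156900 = 0.00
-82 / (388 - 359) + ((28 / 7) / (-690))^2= -9759934 / 3451725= -2.83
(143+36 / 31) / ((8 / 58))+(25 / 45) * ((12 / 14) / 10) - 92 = 2482177 / 2604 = 953.22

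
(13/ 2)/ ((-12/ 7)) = -91/ 24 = -3.79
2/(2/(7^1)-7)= -14/47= -0.30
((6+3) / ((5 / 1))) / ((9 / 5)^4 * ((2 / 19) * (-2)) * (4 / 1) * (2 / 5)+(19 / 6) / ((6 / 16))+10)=961875 / 7966682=0.12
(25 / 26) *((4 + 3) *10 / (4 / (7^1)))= 6125 / 52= 117.79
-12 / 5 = -2.40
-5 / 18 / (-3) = 5 / 54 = 0.09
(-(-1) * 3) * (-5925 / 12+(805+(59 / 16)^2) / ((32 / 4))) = -1174.28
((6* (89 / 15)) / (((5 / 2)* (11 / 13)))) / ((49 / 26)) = 120328 / 13475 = 8.93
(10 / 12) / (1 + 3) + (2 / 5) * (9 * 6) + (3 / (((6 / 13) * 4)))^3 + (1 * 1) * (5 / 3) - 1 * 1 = 68521 / 2560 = 26.77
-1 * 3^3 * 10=-270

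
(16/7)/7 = 16/49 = 0.33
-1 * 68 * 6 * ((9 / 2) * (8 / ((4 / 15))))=-55080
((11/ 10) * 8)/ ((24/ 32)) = 176/ 15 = 11.73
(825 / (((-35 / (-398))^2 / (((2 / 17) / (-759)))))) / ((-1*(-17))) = -316808 / 325703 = -0.97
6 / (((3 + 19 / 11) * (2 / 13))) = 33 / 4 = 8.25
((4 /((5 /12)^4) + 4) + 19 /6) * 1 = 524539 /3750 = 139.88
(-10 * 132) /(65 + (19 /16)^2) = -112640 /5667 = -19.88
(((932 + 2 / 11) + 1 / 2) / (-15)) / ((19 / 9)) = -61557 / 2090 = -29.45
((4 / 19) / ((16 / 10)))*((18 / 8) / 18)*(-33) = -165 / 304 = -0.54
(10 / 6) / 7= 5 / 21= 0.24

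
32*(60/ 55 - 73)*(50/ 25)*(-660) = 3037440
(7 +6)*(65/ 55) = 169/ 11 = 15.36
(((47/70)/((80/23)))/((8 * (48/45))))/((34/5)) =3243/974848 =0.00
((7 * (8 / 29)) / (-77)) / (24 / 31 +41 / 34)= -8432 / 665753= -0.01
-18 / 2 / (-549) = 1 / 61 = 0.02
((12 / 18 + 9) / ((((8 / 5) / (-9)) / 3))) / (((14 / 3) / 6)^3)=-951345 / 2744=-346.70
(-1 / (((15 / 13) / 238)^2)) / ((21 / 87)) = -39658892 / 225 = -176261.74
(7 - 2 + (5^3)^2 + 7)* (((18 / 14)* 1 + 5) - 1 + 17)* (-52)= -126847344 / 7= -18121049.14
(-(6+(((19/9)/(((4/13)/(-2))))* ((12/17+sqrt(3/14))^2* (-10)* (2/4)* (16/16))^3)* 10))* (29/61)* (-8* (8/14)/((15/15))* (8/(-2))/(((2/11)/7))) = -3696930238937327832/505030356187 - 33541187308200000* sqrt(42)/29707668011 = -14637238.51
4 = 4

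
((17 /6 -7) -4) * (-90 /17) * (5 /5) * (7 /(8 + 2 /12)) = 630 /17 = 37.06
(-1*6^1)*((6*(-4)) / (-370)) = -72 / 185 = -0.39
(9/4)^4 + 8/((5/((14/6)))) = 112751/3840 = 29.36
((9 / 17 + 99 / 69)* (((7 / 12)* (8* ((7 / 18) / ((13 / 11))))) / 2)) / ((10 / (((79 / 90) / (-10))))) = -0.01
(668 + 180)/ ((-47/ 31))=-26288/ 47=-559.32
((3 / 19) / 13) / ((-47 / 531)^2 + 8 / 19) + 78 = 2330672109 / 29869567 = 78.03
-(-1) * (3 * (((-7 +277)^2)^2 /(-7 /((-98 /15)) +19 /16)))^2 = 3188516495055897600000000 /64009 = 49813565202641778499.90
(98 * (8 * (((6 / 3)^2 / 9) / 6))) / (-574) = -112 / 1107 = -0.10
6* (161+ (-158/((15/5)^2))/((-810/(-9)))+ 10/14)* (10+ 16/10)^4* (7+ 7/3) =41455221870976/253125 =163773716.03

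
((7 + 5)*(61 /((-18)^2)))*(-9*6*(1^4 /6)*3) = -61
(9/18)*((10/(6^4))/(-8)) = -5/10368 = -0.00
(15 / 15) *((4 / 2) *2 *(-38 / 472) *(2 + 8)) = -190 / 59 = -3.22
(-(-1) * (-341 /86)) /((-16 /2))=341 /688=0.50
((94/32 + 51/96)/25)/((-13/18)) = -999/5200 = -0.19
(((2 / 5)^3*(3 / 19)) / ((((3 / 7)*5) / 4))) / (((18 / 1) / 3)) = 112 / 35625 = 0.00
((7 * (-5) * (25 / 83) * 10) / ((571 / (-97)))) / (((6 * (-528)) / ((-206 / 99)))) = 43710625 / 3715990344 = 0.01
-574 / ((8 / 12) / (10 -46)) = 30996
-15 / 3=-5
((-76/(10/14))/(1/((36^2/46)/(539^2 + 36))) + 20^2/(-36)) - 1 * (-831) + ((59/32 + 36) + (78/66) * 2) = 91045023729527/105855726240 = 860.09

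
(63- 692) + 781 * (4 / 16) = -1735 / 4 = -433.75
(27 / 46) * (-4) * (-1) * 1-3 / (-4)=285 / 92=3.10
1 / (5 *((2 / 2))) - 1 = -4 / 5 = -0.80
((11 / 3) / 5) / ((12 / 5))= 11 / 36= 0.31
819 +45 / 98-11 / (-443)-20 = 34708799 / 43414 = 799.48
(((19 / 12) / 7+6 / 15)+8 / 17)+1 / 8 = 17447 / 14280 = 1.22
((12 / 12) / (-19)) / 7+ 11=1462 / 133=10.99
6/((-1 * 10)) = -3/5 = -0.60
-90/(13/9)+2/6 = -2417/39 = -61.97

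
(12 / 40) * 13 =39 / 10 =3.90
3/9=1/3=0.33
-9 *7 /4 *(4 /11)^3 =-1008 /1331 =-0.76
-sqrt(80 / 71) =-4 * sqrt(355) / 71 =-1.06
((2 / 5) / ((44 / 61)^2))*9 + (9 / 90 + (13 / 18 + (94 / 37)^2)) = 846546233 / 59633640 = 14.20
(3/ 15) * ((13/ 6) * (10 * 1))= 13/ 3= 4.33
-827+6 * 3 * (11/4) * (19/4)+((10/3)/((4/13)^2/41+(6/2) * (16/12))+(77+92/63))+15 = -579555451/1164744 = -497.58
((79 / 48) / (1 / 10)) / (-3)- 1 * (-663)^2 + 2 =-31649219 / 72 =-439572.49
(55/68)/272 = 55/18496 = 0.00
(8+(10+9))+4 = 31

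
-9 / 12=-3 / 4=-0.75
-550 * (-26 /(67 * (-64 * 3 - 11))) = -14300 /13601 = -1.05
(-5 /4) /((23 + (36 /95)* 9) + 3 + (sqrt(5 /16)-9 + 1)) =-3864600 /66149371 + 45125* sqrt(5) /66149371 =-0.06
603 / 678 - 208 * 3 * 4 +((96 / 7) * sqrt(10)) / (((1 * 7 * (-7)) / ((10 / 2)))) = -563895 / 226 - 480 * sqrt(10) / 343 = -2499.54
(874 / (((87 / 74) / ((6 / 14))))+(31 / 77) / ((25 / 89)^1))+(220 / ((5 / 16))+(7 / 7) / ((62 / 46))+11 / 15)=760594759 / 741675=1025.51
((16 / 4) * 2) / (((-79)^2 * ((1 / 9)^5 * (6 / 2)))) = 157464 / 6241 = 25.23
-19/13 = -1.46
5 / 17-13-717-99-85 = -15533 / 17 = -913.71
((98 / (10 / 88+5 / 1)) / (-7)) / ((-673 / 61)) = 0.25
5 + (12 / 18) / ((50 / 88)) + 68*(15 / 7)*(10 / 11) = 138.64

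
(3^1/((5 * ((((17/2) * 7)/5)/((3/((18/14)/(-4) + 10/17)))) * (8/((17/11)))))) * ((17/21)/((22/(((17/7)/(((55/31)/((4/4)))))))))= 456909/82828130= 0.01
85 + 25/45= 770/9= 85.56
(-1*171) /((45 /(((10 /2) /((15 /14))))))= -266 /15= -17.73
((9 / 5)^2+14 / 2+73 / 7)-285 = -46258 / 175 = -264.33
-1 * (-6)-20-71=-85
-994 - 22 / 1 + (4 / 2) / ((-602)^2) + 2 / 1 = -183738827 / 181202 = -1014.00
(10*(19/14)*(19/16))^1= 1805/112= 16.12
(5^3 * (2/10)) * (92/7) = 2300/7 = 328.57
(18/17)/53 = 18/901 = 0.02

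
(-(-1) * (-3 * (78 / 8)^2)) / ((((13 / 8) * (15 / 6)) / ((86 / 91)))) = -2322 / 35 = -66.34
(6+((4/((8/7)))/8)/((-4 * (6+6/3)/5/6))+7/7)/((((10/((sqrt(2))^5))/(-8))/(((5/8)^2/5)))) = -1687 * sqrt(2)/1024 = -2.33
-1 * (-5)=5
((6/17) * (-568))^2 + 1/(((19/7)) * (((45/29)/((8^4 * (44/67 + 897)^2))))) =869253155060680448/1109209455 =783669081.74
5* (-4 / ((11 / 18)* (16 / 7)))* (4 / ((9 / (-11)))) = 70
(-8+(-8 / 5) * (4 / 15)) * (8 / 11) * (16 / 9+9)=-490432 / 7425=-66.05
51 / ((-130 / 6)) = -153 / 65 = -2.35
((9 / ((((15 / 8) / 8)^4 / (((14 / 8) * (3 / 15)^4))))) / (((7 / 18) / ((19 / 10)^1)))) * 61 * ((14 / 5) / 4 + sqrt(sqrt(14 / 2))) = 17014194176 / 9765625 + 4861198336 * 7^(1 / 4) / 1953125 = 5790.69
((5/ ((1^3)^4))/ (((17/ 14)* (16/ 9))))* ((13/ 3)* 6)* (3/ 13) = 13.90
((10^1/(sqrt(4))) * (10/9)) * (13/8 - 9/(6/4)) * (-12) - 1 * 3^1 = 288.67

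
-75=-75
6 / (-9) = -2 / 3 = -0.67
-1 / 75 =-0.01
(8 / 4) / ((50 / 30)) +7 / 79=509 / 395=1.29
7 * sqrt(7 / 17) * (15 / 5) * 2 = 42 * sqrt(119) / 17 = 26.95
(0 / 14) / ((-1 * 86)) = 0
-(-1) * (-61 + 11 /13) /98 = -391 /637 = -0.61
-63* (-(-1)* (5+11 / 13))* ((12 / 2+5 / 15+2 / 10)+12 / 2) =-300048 / 65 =-4616.12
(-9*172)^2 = 2396304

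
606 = 606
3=3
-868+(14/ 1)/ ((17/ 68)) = -812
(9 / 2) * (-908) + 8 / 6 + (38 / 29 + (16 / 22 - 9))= -3915689 / 957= -4091.63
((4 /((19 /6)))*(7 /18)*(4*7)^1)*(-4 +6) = 1568 /57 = 27.51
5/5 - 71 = -70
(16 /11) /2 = 8 /11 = 0.73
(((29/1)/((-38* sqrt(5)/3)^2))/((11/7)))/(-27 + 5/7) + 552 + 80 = 9235580171/14613280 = 632.00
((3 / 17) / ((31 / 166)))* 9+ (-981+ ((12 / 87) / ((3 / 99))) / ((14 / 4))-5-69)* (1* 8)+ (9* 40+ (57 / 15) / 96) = -413942100161 / 51350880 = -8061.05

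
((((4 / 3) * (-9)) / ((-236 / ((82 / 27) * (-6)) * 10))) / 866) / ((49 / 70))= -82 / 536487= -0.00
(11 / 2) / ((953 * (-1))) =-11 / 1906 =-0.01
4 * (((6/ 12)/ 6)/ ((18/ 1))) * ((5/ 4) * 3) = 5/ 72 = 0.07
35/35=1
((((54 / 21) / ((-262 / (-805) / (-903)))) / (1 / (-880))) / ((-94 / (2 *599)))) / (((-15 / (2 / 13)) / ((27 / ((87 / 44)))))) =11206268.23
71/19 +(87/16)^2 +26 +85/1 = 701891/4864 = 144.30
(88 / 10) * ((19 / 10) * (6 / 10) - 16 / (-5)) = 38.19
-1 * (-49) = 49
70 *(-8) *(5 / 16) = -175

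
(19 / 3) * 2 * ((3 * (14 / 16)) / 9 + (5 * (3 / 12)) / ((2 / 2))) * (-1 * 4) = -78.11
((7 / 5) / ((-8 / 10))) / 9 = -0.19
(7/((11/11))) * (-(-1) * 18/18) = 7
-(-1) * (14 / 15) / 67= 14 / 1005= 0.01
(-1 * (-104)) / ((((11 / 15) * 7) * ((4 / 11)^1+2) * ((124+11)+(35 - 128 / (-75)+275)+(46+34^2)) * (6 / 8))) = 6000 / 865571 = 0.01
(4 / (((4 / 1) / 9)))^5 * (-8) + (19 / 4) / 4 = -7558253 / 16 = -472390.81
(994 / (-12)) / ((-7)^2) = -1.69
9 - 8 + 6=7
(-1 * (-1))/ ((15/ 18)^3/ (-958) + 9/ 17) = 3517776/ 1860227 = 1.89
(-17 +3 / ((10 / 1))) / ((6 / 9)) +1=-481 / 20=-24.05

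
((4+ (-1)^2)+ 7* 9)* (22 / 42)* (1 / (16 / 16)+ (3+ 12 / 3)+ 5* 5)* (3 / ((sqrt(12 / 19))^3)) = 39083* sqrt(57) / 42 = 7025.48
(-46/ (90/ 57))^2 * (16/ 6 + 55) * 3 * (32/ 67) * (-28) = -29601722752/ 15075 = -1963630.03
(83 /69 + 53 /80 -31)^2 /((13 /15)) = 979.41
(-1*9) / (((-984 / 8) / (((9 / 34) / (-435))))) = -9 / 202130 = -0.00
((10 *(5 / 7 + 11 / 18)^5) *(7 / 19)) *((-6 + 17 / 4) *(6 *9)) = -649459928035 / 456085728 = -1423.99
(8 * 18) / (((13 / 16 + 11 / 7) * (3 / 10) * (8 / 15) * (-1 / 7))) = -235200 / 89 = -2642.70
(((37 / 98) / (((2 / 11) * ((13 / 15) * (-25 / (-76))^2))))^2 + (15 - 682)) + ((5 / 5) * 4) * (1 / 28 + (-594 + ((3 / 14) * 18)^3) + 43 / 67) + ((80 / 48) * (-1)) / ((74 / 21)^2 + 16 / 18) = -2320.57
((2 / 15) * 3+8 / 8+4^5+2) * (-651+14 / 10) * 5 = -16684976 / 5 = -3336995.20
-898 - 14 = -912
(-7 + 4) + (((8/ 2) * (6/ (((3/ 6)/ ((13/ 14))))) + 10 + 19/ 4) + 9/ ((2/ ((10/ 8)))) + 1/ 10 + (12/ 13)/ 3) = 226969/ 3640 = 62.35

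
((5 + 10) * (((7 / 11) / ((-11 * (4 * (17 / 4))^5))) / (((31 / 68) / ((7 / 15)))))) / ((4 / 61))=-2989 / 313287271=-0.00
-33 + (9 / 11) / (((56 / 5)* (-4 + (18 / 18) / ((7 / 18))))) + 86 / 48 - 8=-20729 / 528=-39.26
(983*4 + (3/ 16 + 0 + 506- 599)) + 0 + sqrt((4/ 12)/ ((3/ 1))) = 184297/ 48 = 3839.52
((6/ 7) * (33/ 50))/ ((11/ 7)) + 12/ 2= 159/ 25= 6.36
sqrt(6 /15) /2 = sqrt(10) /10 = 0.32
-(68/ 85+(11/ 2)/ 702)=-5671/ 7020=-0.81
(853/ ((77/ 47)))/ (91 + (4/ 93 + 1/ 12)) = 14913852/ 2610223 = 5.71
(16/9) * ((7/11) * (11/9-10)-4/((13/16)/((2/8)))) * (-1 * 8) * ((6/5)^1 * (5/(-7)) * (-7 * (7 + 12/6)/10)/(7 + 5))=43.63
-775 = -775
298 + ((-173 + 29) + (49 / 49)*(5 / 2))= 313 / 2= 156.50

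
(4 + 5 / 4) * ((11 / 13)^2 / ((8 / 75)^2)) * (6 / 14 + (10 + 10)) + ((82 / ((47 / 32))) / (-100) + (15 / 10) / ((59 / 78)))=1557411538013 / 230713600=6750.41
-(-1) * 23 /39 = 23 /39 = 0.59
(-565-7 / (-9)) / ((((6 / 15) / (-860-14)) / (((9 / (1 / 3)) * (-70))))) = -2330040300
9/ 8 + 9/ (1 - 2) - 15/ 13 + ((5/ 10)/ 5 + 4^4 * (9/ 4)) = 294877/ 520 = 567.07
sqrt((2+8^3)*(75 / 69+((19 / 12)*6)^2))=sqrt(99340266) / 46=216.67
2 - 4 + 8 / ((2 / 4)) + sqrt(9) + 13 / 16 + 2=317 / 16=19.81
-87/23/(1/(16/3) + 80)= -1392/29509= -0.05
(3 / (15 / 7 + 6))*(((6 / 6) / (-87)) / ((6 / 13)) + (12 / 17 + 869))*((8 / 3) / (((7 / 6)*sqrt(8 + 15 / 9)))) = 235.55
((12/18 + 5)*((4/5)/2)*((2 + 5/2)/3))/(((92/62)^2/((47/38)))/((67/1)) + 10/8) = 205780852/77262885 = 2.66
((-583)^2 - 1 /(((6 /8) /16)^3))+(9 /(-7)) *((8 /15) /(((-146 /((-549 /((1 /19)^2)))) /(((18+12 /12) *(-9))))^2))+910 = -186064035613725347 /5035905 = -36947487217.04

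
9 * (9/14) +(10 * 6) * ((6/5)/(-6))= -6.21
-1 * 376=-376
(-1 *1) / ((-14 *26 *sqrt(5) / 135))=27 *sqrt(5) / 364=0.17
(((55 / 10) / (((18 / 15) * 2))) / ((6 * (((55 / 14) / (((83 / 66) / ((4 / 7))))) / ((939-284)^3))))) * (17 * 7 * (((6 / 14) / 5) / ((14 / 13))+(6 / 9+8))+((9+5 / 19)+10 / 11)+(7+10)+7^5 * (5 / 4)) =63279099747555237175 / 47672064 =1327383260509.87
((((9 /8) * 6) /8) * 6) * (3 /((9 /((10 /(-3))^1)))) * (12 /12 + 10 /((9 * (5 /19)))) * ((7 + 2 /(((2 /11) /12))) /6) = -680.52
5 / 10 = 1 / 2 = 0.50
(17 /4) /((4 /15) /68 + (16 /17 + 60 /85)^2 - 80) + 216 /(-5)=-289828347 /6700460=-43.25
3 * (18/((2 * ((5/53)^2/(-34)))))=-2578662/25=-103146.48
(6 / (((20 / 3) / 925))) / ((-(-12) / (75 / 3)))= 13875 / 8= 1734.38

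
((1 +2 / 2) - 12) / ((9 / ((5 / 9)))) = -50 / 81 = -0.62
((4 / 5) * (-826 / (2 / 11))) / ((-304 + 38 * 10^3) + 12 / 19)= -0.10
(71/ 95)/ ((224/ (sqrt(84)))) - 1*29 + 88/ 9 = -19.19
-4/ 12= -1/ 3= -0.33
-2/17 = -0.12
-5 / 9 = -0.56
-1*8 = -8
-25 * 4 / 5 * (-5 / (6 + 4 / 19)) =16.10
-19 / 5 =-3.80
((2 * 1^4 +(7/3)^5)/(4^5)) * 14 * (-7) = -847357/124416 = -6.81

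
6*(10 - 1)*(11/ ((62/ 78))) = 747.29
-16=-16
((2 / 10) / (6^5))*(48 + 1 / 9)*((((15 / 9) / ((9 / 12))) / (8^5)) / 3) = 433 / 15479341056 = 0.00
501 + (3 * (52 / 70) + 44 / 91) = 229189 / 455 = 503.71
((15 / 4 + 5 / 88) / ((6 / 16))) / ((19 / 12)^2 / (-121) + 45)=176880 / 783719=0.23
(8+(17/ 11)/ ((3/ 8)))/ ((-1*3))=-400/ 99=-4.04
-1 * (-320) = 320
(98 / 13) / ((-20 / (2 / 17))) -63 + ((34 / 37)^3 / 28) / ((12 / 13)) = -148134429619 / 2350805730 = -63.01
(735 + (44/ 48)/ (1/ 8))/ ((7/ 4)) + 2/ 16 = 71285/ 168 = 424.32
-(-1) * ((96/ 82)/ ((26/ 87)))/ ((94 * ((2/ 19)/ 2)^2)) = 376884/ 25051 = 15.04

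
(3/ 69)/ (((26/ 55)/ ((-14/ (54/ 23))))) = -385/ 702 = -0.55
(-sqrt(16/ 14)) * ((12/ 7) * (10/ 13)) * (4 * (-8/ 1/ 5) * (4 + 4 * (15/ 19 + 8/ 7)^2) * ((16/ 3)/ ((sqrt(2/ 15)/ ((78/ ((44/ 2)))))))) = 8231780352 * sqrt(105)/ 9534371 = 8847.01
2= 2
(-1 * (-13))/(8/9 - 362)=-9/250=-0.04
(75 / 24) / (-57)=-25 / 456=-0.05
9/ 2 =4.50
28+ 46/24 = 359/12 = 29.92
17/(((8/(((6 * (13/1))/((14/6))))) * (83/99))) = 84.73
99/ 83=1.19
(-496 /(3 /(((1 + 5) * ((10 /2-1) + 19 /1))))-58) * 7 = -160118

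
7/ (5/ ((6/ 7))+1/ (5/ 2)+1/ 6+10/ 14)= 245/ 249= 0.98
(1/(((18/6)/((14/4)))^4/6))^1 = 2401/216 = 11.12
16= 16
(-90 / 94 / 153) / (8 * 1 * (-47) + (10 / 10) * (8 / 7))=35 / 2096576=0.00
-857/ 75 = -11.43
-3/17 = -0.18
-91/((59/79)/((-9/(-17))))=-64701/1003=-64.51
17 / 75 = 0.23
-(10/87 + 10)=-880/87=-10.11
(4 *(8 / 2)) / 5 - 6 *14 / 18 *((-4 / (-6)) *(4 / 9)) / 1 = 736 / 405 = 1.82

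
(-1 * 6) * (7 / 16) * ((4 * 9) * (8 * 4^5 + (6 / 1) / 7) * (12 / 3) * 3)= -9290700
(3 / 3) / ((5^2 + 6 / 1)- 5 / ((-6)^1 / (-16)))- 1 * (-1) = 56 / 53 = 1.06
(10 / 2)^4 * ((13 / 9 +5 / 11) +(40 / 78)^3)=829442500 / 652509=1271.16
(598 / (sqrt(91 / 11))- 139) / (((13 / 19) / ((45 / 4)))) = -118845 / 52 +19665 * sqrt(1001) / 182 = 1133.05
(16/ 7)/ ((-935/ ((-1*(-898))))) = -14368/ 6545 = -2.20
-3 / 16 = -0.19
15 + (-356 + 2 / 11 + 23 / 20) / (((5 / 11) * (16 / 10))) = -472.67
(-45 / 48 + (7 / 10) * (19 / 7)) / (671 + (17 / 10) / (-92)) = 1771 / 1234606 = 0.00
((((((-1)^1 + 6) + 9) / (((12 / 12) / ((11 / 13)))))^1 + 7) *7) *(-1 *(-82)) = 140630 / 13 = 10817.69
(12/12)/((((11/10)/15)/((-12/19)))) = -1800/209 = -8.61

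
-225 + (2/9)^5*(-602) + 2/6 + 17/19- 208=-484784329/1121931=-432.10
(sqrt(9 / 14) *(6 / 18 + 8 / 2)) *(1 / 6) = 13 *sqrt(14) / 84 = 0.58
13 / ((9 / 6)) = 26 / 3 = 8.67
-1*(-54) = 54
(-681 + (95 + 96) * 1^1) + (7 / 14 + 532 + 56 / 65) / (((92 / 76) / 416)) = 21022098 / 115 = 182800.85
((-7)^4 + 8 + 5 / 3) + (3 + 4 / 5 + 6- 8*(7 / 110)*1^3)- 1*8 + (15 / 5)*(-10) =393023 / 165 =2381.96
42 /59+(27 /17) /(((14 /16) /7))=13458 /1003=13.42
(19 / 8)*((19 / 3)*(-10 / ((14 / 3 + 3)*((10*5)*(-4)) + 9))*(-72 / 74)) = -16245 / 169201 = -0.10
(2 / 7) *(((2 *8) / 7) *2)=64 / 49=1.31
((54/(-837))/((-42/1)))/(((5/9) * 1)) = 3/1085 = 0.00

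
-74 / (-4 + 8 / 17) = 629 / 30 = 20.97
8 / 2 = 4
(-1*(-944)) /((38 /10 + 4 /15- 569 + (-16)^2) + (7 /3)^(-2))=-693840 /226931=-3.06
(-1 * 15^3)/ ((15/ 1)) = -225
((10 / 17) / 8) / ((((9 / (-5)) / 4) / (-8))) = 1.31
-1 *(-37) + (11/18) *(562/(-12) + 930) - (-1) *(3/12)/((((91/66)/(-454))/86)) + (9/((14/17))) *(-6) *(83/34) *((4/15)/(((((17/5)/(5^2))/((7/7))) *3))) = -1103923841/167076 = -6607.32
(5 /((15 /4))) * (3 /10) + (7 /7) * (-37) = -183 /5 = -36.60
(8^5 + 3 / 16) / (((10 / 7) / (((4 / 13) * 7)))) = 25690259 / 520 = 49404.34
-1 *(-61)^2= -3721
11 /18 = 0.61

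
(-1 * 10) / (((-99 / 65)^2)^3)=-754188906250 / 941480149401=-0.80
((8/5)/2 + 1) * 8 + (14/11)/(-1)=722/55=13.13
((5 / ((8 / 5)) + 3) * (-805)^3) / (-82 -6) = 25561346125 / 704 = 36308730.29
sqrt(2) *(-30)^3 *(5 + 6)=-297000 *sqrt(2)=-420021.43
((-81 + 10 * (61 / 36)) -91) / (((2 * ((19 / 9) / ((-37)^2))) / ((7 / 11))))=-26746153 / 836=-31993.01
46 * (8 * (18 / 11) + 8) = 10672 / 11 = 970.18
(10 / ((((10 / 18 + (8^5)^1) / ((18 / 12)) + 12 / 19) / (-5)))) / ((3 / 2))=-1710 / 1120717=-0.00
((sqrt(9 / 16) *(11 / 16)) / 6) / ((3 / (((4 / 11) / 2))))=1 / 192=0.01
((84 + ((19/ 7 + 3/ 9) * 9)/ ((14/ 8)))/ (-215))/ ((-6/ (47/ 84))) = 19129/ 442470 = 0.04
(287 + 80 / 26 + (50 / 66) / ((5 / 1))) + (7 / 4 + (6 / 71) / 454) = 8075186243 / 27656772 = 291.98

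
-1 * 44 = -44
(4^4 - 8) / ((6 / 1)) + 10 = 154 / 3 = 51.33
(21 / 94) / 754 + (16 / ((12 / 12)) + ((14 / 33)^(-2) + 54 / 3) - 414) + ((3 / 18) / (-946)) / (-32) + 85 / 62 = -1823823092469479 / 4888654522752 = -373.07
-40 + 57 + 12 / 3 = 21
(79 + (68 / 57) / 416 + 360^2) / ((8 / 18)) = 2306211387 / 7904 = 291777.76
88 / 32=11 / 4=2.75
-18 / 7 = -2.57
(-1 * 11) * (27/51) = -99/17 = -5.82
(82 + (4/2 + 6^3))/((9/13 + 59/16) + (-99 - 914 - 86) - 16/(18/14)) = -22464/82897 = -0.27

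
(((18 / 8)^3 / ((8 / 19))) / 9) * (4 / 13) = 1539 / 1664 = 0.92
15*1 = 15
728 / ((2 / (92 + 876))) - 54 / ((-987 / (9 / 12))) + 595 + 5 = 232242443 / 658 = 352952.04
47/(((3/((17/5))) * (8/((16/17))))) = 94/15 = 6.27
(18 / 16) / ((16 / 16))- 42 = -327 / 8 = -40.88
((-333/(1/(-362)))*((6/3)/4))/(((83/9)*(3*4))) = 180819/332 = 544.64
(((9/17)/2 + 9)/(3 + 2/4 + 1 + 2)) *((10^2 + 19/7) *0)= 0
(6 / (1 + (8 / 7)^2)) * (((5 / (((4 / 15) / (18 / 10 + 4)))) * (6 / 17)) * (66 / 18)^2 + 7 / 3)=2590777 / 1921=1348.66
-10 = -10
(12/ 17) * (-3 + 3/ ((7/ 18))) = 396/ 119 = 3.33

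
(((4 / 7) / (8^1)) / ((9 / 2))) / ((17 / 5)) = 5 / 1071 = 0.00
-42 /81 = -14 /27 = -0.52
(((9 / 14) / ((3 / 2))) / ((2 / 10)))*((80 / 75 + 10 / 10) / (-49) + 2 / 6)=214 / 343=0.62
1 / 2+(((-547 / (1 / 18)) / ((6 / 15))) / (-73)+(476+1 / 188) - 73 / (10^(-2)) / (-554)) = 3143401183 / 3801548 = 826.87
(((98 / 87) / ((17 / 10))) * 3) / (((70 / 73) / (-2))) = -2044 / 493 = -4.15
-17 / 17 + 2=1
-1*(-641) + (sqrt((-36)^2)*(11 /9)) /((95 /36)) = 62479 /95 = 657.67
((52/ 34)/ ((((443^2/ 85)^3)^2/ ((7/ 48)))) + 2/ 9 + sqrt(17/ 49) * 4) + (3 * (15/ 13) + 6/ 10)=4 * sqrt(17)/ 7 + 1145290790073064516972137165307015673/ 267356389542195826986620087926804680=6.64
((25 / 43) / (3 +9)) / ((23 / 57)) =0.12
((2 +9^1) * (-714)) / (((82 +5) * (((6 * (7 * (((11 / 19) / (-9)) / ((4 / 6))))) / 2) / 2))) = 2584 / 29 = 89.10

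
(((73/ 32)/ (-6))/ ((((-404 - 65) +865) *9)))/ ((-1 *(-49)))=-73/ 33530112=-0.00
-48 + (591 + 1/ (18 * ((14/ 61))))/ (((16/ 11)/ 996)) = 136014481/ 336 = 404805.00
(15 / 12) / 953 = 5 / 3812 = 0.00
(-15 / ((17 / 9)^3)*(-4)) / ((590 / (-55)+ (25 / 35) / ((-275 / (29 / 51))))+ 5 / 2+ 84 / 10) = 4041576 / 77741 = 51.99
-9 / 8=-1.12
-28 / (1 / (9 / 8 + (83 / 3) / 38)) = -5915 / 114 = -51.89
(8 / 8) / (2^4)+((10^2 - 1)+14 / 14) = 1601 / 16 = 100.06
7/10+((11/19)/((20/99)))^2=1287001/144400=8.91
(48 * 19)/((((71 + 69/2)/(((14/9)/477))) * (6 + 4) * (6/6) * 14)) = 304/1509705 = 0.00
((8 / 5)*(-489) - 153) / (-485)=4677 / 2425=1.93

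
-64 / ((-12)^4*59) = -1 / 19116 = -0.00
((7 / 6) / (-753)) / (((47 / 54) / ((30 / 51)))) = -210 / 200549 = -0.00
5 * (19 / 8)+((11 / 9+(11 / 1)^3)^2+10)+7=1150099511 / 648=1774844.92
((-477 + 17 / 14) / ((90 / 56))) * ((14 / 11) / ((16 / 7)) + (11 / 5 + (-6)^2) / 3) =-116853923 / 29700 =-3934.48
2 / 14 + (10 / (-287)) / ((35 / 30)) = 227 / 2009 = 0.11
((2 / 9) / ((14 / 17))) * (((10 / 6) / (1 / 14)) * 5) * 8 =6800 / 27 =251.85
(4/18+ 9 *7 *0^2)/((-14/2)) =-2/63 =-0.03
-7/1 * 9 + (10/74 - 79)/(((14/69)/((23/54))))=-1065517/4662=-228.55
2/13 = 0.15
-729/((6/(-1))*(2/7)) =1701/4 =425.25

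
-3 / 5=-0.60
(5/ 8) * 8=5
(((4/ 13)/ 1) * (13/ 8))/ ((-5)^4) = 1/ 1250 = 0.00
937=937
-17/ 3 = -5.67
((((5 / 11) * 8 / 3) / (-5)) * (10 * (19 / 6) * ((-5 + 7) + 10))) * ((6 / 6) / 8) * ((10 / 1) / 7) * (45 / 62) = -28500 / 2387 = -11.94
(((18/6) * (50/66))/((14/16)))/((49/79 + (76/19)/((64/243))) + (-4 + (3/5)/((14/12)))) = 0.21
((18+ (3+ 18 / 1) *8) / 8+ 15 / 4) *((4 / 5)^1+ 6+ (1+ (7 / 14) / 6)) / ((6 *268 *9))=473 / 32160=0.01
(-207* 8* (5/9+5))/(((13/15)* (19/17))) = -2346000/247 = -9497.98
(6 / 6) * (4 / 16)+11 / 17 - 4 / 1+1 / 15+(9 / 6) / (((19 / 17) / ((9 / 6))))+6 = 24113 / 4845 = 4.98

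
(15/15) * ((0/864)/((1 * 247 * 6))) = 0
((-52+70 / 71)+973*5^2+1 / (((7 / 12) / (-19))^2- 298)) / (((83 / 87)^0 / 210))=5606647646047350 / 1099873993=5097536.34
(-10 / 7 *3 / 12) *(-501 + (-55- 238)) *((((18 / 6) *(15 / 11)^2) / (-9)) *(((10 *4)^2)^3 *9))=-5488128000000000 / 847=-6479489964580.87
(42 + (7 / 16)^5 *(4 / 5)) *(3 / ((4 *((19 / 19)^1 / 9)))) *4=1486810269 / 1310720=1134.35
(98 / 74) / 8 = 0.17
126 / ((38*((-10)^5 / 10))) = -63 / 190000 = -0.00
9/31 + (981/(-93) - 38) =-1496/31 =-48.26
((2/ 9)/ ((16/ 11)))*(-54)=-33/ 4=-8.25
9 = 9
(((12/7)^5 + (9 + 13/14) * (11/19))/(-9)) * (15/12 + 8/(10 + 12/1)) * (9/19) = -931998895/533924776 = -1.75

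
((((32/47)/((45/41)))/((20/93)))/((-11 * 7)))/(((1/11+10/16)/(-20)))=325376/310905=1.05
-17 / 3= -5.67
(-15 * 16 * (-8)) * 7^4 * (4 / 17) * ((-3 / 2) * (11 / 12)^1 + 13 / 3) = 54550720 / 17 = 3208865.88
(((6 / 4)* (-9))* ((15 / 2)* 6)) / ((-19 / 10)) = 6075 / 19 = 319.74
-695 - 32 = -727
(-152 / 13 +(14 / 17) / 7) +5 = -1453 / 221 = -6.57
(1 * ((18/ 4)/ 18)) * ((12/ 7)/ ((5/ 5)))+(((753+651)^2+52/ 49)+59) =96592548/ 49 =1971276.49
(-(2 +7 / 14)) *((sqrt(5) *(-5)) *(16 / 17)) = 200 *sqrt(5) / 17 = 26.31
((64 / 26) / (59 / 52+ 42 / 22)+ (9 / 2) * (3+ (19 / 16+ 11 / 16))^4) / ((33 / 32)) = 36260841365 / 14707968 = 2465.39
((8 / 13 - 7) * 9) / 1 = -747 / 13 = -57.46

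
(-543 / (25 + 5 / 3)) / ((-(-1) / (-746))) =15190.42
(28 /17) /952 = 1 /578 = 0.00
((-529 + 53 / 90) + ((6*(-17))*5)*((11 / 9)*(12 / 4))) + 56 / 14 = -215497 / 90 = -2394.41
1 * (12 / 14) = 6 / 7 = 0.86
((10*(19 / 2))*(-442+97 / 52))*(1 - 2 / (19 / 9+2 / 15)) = -23916915 / 5252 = -4553.87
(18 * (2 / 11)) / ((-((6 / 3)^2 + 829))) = -36 / 9163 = -0.00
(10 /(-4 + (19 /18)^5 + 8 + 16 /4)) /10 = 0.11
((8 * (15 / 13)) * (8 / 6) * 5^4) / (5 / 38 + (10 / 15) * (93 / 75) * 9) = 95000000 / 93509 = 1015.94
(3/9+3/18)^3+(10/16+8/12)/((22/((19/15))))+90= 90.20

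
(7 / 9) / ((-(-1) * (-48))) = -7 / 432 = -0.02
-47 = -47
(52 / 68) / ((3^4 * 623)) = 13 / 857871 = 0.00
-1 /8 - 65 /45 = -113 /72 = -1.57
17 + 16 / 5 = 101 / 5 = 20.20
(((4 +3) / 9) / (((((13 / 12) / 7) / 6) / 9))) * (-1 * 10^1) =-2713.85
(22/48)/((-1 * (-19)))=11/456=0.02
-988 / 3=-329.33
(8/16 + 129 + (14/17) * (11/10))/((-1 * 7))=-3167/170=-18.63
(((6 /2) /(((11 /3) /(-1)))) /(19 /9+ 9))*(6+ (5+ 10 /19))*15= -53217 /4180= -12.73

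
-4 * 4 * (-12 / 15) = 64 / 5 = 12.80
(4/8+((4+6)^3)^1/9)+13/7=14297/126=113.47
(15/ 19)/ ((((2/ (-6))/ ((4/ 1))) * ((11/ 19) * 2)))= -90/ 11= -8.18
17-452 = -435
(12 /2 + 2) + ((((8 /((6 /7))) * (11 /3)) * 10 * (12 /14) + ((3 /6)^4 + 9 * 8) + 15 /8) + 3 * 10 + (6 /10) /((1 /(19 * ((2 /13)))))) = 407.02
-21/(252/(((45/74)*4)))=-15/74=-0.20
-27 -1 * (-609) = 582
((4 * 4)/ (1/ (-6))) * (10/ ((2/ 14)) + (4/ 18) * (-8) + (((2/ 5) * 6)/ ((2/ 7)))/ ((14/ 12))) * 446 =-48439168/ 15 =-3229277.87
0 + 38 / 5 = 38 / 5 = 7.60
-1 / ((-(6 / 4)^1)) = 2 / 3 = 0.67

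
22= 22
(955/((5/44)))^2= 70627216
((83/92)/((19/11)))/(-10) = -913/17480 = -0.05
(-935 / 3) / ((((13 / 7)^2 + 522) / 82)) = -3756830 / 77241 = -48.64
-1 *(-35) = 35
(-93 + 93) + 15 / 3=5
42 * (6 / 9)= 28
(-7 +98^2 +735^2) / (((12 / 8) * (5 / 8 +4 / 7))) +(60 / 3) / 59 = 1211075932 / 3953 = 306368.82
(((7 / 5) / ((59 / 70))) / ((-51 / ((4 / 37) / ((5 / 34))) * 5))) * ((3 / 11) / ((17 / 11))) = -0.00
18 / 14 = 9 / 7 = 1.29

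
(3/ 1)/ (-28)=-3/ 28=-0.11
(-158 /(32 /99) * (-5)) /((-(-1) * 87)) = 13035 /464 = 28.09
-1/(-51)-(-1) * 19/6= 325/102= 3.19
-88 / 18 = -44 / 9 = -4.89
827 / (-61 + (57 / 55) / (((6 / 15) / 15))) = -18194 / 487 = -37.36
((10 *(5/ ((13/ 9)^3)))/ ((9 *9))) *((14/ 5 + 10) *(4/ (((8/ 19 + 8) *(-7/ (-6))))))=16416/ 15379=1.07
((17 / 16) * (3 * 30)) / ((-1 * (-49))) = 765 / 392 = 1.95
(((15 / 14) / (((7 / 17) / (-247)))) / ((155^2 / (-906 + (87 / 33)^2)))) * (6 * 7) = 822218787 / 813967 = 1010.14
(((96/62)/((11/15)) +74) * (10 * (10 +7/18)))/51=129770/837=155.04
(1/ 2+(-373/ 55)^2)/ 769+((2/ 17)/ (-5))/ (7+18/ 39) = 439642927/ 7671890050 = 0.06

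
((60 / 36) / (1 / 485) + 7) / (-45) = -2446 / 135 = -18.12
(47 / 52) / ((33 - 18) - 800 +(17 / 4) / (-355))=-16685 / 14491321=-0.00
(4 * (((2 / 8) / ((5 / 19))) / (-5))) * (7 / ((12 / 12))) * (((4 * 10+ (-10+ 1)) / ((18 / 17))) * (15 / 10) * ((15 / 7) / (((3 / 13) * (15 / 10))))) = -130169 / 90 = -1446.32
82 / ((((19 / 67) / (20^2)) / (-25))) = -54940000 / 19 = -2891578.95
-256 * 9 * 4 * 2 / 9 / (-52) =512 / 13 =39.38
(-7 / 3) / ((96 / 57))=-133 / 96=-1.39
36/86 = 18/43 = 0.42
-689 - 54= -743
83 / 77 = 1.08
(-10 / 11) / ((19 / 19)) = -10 / 11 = -0.91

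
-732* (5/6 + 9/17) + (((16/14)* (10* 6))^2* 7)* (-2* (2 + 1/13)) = -213050378/1547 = -137718.41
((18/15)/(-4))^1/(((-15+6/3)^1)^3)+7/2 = 38449/10985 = 3.50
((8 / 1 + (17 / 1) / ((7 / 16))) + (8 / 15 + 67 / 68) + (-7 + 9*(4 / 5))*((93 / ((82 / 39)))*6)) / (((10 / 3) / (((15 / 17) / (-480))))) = -29699591 / 530835200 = -0.06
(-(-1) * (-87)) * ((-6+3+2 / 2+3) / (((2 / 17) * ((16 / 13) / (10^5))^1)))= -60084375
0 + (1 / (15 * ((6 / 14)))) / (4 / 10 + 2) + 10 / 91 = 1717 / 9828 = 0.17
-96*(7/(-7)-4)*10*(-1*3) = -14400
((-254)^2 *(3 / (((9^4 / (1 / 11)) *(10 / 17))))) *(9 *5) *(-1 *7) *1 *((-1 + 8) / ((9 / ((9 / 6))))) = -13435457 / 8019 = -1675.45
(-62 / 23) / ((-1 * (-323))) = -62 / 7429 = -0.01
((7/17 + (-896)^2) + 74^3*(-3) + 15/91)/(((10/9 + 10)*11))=-287409303/85085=-3377.91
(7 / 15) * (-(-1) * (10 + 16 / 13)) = 5.24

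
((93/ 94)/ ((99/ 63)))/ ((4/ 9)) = 5859/ 4136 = 1.42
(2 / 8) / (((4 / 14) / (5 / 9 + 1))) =49 / 36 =1.36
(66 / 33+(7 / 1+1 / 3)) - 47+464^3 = 299691919 / 3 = 99897306.33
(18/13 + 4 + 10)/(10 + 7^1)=200/221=0.90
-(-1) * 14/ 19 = 14/ 19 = 0.74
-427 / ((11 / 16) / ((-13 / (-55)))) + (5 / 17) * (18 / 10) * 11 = -1449977 / 10285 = -140.98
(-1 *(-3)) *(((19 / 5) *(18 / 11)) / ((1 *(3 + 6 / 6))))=4.66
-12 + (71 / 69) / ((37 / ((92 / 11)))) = -14368 / 1221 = -11.77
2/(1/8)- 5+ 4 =15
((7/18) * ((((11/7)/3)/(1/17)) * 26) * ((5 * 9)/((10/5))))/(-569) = -12155/3414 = -3.56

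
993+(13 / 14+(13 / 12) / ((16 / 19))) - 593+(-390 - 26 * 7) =-228191 / 1344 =-169.78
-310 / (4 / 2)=-155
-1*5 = -5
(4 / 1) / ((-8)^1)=-1 / 2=-0.50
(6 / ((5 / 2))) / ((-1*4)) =-0.60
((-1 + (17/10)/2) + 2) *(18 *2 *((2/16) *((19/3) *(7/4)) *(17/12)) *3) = 392.14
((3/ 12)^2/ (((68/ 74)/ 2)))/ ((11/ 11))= 37/ 272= 0.14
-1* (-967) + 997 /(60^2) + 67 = 3723397 /3600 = 1034.28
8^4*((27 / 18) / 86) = 3072 / 43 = 71.44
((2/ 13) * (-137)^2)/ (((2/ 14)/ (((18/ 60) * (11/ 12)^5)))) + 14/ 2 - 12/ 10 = 21190633421/ 5391360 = 3930.48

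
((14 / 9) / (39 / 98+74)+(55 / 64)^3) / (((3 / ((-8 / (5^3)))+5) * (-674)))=11277022693 / 485494423879680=0.00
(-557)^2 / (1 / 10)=3102490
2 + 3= 5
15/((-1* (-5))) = 3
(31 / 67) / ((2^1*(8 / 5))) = 155 / 1072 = 0.14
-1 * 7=-7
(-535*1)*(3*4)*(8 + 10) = -115560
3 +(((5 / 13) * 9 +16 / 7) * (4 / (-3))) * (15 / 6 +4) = -983 / 21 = -46.81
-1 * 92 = -92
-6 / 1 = -6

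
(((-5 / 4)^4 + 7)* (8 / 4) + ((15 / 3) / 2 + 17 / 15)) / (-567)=-43231 / 1088640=-0.04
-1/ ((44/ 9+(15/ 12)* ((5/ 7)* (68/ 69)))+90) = -1449/ 138769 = -0.01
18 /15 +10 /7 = 92 /35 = 2.63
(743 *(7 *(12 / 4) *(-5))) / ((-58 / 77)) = 6007155 / 58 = 103571.64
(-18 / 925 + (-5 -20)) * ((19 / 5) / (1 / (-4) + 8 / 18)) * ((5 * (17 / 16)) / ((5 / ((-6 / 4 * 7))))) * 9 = 1816470927 / 37000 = 49093.81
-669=-669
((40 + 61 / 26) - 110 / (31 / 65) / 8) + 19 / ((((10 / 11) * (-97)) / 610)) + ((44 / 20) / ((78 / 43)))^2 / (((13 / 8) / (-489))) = -560.56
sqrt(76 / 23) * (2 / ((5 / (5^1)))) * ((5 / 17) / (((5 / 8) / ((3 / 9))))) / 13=32 * sqrt(437) / 15249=0.04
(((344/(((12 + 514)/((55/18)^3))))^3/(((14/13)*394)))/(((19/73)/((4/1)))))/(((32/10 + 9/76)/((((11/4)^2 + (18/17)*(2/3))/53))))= 300574333023812145009765625/27180697683783304471069728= 11.06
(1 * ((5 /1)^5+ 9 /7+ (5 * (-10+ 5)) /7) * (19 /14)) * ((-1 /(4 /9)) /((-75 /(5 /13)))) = 1245963 /25480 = 48.90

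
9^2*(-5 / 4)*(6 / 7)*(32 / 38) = -9720 / 133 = -73.08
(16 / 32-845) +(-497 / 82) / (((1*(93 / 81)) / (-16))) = -1932015 / 2542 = -760.04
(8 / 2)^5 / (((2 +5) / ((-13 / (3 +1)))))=-3328 / 7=-475.43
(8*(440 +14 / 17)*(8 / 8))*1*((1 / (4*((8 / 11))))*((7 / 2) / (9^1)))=96173 / 204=471.44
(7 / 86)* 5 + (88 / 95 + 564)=4618773 / 8170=565.33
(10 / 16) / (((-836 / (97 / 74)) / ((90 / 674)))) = -21825 / 166785344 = -0.00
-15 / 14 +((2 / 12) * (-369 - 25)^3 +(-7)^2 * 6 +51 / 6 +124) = -214061510 / 21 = -10193405.24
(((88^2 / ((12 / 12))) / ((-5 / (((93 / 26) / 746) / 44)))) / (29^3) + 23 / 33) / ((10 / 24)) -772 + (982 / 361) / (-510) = -461248046680438129 / 598764783999525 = -770.33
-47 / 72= -0.65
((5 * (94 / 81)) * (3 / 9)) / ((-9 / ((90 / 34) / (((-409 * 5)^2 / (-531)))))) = 5546 / 76781979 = 0.00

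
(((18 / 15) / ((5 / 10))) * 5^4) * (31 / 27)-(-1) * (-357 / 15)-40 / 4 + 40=77779 / 45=1728.42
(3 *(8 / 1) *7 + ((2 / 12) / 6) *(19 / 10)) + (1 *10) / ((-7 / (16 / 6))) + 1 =416413 / 2520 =165.24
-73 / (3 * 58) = -73 / 174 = -0.42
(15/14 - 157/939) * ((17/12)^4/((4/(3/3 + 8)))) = 992814127/121153536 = 8.19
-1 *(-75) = 75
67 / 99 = 0.68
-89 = -89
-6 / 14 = -3 / 7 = -0.43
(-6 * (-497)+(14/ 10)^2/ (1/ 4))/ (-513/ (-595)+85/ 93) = 1683.31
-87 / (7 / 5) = -435 / 7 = -62.14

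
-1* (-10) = 10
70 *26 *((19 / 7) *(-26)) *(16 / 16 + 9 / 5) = -359632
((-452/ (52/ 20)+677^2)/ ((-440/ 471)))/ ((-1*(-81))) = -311698223/ 51480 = -6054.74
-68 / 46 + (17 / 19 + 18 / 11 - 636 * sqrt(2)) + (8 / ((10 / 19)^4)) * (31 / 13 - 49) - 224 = -198522892616 / 39056875 - 636 * sqrt(2) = -5982.36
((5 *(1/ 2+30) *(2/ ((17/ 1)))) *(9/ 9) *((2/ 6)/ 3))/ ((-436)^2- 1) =61/ 5816907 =0.00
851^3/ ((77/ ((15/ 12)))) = 3081475255/ 308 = 10004789.79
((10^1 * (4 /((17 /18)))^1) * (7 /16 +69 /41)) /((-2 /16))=-500760 /697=-718.45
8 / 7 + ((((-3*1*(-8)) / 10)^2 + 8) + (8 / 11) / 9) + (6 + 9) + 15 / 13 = 7012946 / 225225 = 31.14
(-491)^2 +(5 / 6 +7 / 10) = 3616238 / 15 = 241082.53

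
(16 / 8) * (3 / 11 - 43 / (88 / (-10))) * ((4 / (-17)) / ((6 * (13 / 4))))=-908 / 7293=-0.12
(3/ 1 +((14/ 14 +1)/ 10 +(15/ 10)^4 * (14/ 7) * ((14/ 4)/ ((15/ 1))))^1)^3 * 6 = 2114907/ 2048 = 1032.67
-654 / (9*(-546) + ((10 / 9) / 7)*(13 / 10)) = 41202 / 309569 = 0.13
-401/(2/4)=-802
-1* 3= -3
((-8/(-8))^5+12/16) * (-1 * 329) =-2303/4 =-575.75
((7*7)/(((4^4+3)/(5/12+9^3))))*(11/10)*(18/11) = 183813/740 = 248.40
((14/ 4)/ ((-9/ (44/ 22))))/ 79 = -7/ 711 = -0.01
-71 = -71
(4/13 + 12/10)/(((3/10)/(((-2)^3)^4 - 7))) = 267148/13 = 20549.85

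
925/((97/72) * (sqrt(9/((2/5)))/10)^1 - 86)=-1832832000/170394431 - 4306800 * sqrt(10)/170394431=-10.84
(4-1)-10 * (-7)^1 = 73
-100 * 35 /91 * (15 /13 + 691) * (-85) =382415000 /169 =2262810.65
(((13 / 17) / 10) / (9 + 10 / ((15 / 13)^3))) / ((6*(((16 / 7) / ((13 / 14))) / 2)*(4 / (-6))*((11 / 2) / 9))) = -205335 / 125292992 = -0.00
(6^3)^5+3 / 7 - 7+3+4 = 3291294892035 / 7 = 470184984576.43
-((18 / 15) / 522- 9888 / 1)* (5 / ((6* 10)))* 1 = 4301279 / 5220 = 824.00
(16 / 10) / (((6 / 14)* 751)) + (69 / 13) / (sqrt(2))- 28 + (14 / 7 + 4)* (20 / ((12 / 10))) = 69* sqrt(2) / 26 + 811136 / 11265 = 75.76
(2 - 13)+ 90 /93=-311 /31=-10.03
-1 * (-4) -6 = -2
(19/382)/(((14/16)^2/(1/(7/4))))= 2432/65513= 0.04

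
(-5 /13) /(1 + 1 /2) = -10 /39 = -0.26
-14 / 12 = -7 / 6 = -1.17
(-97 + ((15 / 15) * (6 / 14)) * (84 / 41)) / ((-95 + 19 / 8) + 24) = 31528 / 22509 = 1.40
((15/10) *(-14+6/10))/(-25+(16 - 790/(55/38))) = 0.04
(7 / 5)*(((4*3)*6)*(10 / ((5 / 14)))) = 14112 / 5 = 2822.40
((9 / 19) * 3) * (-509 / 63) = -1527 / 133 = -11.48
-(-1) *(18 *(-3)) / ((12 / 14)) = -63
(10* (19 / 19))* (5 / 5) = 10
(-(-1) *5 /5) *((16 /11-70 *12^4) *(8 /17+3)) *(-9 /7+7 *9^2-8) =-3677706732544 /1309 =-2809554417.53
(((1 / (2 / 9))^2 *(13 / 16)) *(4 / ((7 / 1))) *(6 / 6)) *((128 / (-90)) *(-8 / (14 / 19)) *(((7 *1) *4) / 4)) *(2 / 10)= 35568 / 175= 203.25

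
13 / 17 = 0.76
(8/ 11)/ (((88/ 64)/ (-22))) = -128/ 11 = -11.64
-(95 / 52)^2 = -9025 / 2704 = -3.34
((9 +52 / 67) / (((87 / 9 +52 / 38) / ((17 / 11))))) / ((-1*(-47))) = 37335 / 1281643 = 0.03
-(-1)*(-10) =-10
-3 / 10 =-0.30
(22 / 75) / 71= 22 / 5325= 0.00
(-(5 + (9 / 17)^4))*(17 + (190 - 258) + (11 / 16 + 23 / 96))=1019482981 / 4009008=254.30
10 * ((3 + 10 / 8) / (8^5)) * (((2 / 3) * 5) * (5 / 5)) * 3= 425 / 32768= 0.01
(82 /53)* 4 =328 /53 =6.19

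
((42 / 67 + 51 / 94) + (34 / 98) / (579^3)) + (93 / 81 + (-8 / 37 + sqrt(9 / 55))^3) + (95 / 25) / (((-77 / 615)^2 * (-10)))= -6742968142875046727017 / 305945256411951616845 + 68643 * sqrt(55) / 4141225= -21.92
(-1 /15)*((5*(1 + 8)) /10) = -3 /10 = -0.30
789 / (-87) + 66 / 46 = -5092 / 667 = -7.63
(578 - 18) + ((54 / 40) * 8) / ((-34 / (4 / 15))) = 237964 / 425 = 559.92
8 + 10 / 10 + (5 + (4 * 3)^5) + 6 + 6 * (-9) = 248798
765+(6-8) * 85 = 595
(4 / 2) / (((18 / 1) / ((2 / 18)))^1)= 1 / 81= 0.01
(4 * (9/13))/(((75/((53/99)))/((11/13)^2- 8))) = -260972/1812525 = -0.14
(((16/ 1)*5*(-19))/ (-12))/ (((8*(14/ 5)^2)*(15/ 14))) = 475/ 252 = 1.88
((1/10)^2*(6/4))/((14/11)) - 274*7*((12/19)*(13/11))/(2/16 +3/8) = -1675557903/585200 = -2863.22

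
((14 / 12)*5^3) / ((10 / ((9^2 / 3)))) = 1575 / 4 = 393.75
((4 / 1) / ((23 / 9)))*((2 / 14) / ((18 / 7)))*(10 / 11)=20 / 253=0.08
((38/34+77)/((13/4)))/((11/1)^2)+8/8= 32053/26741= 1.20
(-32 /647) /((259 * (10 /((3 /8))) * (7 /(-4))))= 24 /5865055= 0.00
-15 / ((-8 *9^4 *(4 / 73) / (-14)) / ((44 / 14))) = -4015 / 17496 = -0.23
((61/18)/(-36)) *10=-305/324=-0.94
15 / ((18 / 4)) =10 / 3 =3.33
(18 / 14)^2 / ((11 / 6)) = 486 / 539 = 0.90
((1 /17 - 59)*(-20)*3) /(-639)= -6680 /1207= -5.53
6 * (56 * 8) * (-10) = -26880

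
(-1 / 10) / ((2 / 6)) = -3 / 10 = -0.30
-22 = -22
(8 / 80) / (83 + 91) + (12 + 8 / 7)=160087 / 12180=13.14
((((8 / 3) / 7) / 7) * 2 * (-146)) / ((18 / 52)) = -60736 / 1323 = -45.91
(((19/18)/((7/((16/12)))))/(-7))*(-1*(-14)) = -76/189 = -0.40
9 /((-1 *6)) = -1.50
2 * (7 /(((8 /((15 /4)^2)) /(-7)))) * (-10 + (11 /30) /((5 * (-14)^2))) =881967 /512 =1722.59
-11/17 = -0.65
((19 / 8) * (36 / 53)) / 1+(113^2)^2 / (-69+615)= 4320778408 / 14469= 298623.15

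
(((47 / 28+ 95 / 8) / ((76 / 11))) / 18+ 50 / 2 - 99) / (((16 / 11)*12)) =-20755691 / 4902912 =-4.23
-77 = -77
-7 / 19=-0.37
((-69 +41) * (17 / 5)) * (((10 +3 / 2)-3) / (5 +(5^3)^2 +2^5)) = -2023 / 39155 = -0.05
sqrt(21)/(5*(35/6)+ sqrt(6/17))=-108*sqrt(238)/520409+ 17850*sqrt(21)/520409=0.15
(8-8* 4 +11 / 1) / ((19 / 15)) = -195 / 19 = -10.26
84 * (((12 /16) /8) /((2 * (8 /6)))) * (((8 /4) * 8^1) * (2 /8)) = 189 /16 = 11.81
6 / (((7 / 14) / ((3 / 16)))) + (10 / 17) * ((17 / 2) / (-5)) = 5 / 4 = 1.25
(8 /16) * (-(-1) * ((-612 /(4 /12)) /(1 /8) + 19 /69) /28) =-144779 /552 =-262.28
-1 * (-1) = 1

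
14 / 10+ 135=682 / 5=136.40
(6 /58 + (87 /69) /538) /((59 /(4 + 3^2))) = 0.02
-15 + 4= -11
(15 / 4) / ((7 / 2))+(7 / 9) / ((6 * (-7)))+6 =1333 / 189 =7.05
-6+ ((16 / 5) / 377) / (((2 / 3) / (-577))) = -13.35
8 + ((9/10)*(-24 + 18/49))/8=10469/1960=5.34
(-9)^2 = 81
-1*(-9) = 9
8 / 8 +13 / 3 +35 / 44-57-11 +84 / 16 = -3737 / 66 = -56.62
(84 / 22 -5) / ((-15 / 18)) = 78 / 55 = 1.42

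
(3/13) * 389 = 1167/13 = 89.77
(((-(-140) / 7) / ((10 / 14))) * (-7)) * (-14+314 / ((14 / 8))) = -32424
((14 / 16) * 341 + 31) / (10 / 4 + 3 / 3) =2635 / 28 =94.11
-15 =-15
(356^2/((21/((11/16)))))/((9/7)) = 87131/27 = 3227.07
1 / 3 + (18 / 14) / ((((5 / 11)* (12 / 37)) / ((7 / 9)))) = 427 / 60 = 7.12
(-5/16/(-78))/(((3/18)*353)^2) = 15/12959336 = 0.00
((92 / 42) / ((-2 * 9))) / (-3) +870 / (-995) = -94081 / 112833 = -0.83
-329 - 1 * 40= -369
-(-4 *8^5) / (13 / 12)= 1572864 / 13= 120989.54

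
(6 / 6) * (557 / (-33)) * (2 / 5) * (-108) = 40104 / 55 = 729.16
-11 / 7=-1.57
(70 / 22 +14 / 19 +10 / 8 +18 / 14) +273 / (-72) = 93493 / 35112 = 2.66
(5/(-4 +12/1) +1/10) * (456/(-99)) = -551/165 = -3.34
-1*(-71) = 71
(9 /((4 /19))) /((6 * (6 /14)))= 133 /8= 16.62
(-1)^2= 1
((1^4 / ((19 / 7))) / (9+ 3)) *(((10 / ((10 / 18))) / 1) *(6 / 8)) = 63 / 152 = 0.41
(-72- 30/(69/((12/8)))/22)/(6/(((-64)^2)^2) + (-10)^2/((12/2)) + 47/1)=-458609393664/405362706661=-1.13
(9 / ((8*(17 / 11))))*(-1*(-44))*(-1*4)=-2178 / 17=-128.12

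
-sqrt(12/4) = -sqrt(3) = -1.73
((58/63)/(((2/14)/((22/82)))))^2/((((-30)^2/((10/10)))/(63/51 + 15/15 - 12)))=-16892326/520815825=-0.03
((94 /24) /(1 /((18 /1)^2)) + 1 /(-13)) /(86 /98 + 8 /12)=2424912 /2951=821.73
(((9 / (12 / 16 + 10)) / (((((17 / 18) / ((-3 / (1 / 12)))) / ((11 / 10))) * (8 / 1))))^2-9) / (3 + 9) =0.85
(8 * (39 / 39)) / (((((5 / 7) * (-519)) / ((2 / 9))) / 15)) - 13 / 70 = -28081 / 108990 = -0.26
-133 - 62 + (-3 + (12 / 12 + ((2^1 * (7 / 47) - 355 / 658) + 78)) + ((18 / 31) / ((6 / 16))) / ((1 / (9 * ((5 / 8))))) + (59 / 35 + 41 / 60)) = -108.16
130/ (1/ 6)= 780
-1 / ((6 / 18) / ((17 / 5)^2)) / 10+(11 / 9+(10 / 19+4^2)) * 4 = 2886743 / 42750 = 67.53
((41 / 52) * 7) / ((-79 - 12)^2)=41 / 61516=0.00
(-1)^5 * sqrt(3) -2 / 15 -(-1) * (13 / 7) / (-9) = -sqrt(3) -107 / 315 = -2.07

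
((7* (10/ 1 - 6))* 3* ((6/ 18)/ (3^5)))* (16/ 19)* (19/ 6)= 224/ 729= 0.31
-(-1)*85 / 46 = 85 / 46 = 1.85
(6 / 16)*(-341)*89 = -91047 / 8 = -11380.88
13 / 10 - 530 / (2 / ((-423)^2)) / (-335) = 94833241 / 670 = 141542.15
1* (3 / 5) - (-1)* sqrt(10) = 3 / 5+sqrt(10) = 3.76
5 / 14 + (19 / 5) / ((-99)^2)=245291 / 686070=0.36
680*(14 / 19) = 9520 / 19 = 501.05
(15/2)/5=3/2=1.50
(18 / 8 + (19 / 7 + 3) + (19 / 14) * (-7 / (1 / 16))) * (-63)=36297 / 4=9074.25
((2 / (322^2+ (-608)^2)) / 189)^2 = 1 / 2000896893480996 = 0.00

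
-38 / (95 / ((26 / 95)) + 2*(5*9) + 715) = -988 / 29955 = -0.03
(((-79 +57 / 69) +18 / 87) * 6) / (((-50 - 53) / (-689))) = -214984536 / 68701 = -3129.28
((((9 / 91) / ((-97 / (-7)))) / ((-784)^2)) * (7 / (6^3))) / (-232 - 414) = -1 / 1716694167552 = -0.00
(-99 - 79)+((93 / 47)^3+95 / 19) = -165.25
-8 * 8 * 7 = -448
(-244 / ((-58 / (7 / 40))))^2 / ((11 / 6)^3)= 4922883 / 55968550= 0.09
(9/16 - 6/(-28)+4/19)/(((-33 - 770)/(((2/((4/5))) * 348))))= -83085/77672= -1.07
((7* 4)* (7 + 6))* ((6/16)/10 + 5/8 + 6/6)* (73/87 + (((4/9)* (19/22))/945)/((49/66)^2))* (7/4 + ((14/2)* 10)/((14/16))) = 1487751060809/35809200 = 41546.62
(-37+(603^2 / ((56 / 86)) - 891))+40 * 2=15611443 / 28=557551.54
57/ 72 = 19/ 24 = 0.79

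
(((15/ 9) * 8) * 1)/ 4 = 10/ 3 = 3.33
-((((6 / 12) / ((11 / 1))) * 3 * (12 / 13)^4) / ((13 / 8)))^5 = -953962166440690129601298432 / 1136441889304315690880916658297343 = -0.00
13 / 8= 1.62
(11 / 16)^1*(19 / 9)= 209 / 144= 1.45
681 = 681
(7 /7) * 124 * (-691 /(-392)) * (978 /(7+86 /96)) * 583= 293128734096 /18571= 15784219.16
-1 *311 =-311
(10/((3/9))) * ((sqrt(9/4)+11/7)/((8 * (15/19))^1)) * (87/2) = 71079/112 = 634.63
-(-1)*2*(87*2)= 348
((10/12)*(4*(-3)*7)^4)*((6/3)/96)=864360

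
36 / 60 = 3 / 5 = 0.60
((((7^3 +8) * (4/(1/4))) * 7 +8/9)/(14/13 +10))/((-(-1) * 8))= 443.64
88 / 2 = 44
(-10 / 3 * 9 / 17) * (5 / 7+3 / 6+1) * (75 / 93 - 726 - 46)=358605 / 119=3013.49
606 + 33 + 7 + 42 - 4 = 684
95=95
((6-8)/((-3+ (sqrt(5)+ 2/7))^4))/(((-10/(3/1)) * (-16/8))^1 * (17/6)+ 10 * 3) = -1947554343/4979258240-870821091 * sqrt(5)/4979258240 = -0.78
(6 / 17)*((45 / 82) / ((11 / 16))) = 2160 / 7667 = 0.28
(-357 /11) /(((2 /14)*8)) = -2499 /88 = -28.40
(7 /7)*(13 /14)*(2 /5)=13 /35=0.37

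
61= 61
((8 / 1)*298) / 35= 2384 / 35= 68.11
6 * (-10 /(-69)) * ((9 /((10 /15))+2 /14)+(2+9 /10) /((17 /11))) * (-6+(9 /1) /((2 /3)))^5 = 3506034375 /10948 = 320244.28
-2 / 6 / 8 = -1 / 24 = -0.04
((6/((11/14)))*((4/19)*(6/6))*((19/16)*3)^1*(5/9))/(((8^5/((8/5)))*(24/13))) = 91/1081344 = 0.00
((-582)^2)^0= 1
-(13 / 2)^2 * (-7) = 1183 / 4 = 295.75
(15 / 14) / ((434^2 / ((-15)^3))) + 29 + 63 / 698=26754311935 / 920307416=29.07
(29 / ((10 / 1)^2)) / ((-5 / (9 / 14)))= -261 / 7000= -0.04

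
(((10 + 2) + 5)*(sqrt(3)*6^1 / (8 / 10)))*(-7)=-1785*sqrt(3) / 2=-1545.86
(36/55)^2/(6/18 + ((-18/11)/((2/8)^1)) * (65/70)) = -27216/364925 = -0.07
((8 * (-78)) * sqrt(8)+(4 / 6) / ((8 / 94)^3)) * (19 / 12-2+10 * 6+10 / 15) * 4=25021343 / 96-300768 * sqrt(2)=-164711.20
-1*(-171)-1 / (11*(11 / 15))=20676 / 121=170.88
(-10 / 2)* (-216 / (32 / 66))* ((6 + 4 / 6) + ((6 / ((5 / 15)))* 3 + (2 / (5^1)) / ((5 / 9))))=683694 / 5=136738.80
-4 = -4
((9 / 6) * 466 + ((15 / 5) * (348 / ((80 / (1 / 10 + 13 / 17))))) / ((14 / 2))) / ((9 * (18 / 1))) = 4.32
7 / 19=0.37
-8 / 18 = -4 / 9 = -0.44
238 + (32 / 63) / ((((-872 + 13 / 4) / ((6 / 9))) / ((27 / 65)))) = 238.00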